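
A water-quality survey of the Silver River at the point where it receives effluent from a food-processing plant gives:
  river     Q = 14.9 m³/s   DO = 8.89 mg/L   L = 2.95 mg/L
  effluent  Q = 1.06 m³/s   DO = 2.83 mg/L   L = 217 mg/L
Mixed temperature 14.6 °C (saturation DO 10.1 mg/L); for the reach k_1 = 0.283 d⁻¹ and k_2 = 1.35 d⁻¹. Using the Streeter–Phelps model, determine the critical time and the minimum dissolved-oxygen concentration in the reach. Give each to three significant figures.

t_c ≈ 1.05 d; minimum DO ≈ 7.43 mg/L

Mixed DO = (14.9×8.89 + 1.06×2.83)/(14.9+1.06) = 135.5/15.96 = 8.488 mg/L.
Mixed L₀ = (14.9×2.95 + 1.06×217)/(15.96) = 274.0/15.96 = 17.17 mg/L.
Initial deficit D₀ = C_s − DO₀ = 10.1 − 8.488 = 1.612 mg/L.
t_c = (1/1.067) ln[(1.35/0.283)(1 − 1.612×1.067/(0.283×17.17))] = 0.9372 × ln(3.081) = 1.055 d.
D_c = (0.283/1.35) × 17.17 × e^(−0.283×1.055) = 0.2096 × 17.17 × 0.7420 = 2.670 mg/L.
Minimum DO = 10.1 − 2.670 = 7.430 mg/L.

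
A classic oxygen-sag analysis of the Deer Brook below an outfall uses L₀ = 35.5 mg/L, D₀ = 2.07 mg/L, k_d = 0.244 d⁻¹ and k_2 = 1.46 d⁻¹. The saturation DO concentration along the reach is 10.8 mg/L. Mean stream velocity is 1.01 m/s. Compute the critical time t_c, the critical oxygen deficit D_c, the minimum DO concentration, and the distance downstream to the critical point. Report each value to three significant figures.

With k_2/k_d = 5.984 and 1 − D₀(k_2−k_d)/(k_d L₀) = 0.7094,
t_c = ln(5.984 × 0.7094) / (1.46 − 0.244) = ln(4.245) / 1.216 = 1.446/1.216 = 1.189 d.
D_c = (k_d/k_2) L₀ e^(−k_d t_c) = (0.244/1.46) × 35.5 × e^(−0.244×1.189) = 0.1671 × 35.5 × 0.7482 = 4.439 mg/L.
Minimum DO = C_s − D_c = 10.8 − 4.439 = 6.361 mg/L.
x_c = v t_c = 1.01 m/s × 1.189 d × 86400 s/d = 103700 m ≈ 104 km.

t_c ≈ 1.19 d; D_c ≈ 4.44 mg/L; min DO ≈ 6.36 mg/L; x_c ≈ 104 km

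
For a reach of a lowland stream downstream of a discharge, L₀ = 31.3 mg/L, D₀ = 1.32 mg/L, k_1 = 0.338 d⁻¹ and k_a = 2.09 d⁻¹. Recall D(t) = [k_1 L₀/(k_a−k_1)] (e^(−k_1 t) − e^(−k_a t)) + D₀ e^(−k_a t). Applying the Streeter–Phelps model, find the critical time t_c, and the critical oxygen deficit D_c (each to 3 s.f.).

t_c ≈ 0.899 d; D_c ≈ 3.74 mg/L

With k_a/k_1 = 6.183 and 1 − D₀(k_a−k_1)/(k_1 L₀) = 0.7814,
t_c = ln(6.183 × 0.7814) / (2.09 − 0.338) = ln(4.832) / 1.752 = 1.575/1.752 = 0.8991 d.
L(t_c) = L₀ e^(−k_1 t_c) = 31.3 × 0.7379 = 23.10 mg/L, and at the critical point k_a D_c = k_1 L, so D_c = (0.338/2.09) × 23.10 = 3.735 mg/L.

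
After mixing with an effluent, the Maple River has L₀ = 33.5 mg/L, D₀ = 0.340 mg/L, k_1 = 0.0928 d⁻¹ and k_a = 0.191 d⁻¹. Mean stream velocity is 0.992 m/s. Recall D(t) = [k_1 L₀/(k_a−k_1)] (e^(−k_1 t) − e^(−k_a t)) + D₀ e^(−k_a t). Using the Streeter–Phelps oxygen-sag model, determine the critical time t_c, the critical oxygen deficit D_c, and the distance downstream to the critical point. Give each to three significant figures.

With k_a/k_1 = 2.058 and 1 − D₀(k_a−k_1)/(k_1 L₀) = 0.9893,
t_c = ln(2.058 × 0.9893) / (0.191 − 0.0928) = ln(2.036) / 0.09820 = 0.7110/0.09820 = 7.241 d.
L(t_c) = L₀ e^(−k_1 t_c) = 33.5 × 0.5107 = 17.11 mg/L, and at the critical point k_a D_c = k_1 L, so D_c = (0.0928/0.191) × 17.11 = 8.313 mg/L.
x_c = v t_c = 0.992 m/s × 7.241 d × 86400 s/d = 620600 m ≈ 621 km.

t_c ≈ 7.24 d; D_c ≈ 8.31 mg/L; x_c ≈ 621 km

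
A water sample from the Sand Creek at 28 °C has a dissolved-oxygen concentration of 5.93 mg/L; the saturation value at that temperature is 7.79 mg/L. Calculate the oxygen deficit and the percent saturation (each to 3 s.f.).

D = C_s − C = 7.79 − 5.93 = 1.86 mg/L.
% saturation = 5.93/7.79 × 100 = 76.1 %.

D ≈ 1.86 mg/L; 76.1 % saturation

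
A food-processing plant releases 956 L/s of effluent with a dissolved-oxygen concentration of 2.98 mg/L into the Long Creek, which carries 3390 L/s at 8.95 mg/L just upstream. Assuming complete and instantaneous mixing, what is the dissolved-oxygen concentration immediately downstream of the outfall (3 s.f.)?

7.64 mg/L

Flow-weighted mixing: C = (Q_r C_r + Q_w C_w)/(Q_r + Q_w)
= (3390×8.95 + 956×2.98)/(3390 + 956) = 33190/4346 = 7.637 mg/L.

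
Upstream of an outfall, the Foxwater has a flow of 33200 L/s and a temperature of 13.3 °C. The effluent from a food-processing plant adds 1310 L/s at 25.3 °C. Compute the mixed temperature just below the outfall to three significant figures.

13.8 °C

Flow-weighted mixing: C = (Q_r C_r + Q_w C_w)/(Q_r + Q_w)
= (33200×13.3 + 1310×25.3)/(33200 + 1310) = 474700/34510 = 13.76 °C.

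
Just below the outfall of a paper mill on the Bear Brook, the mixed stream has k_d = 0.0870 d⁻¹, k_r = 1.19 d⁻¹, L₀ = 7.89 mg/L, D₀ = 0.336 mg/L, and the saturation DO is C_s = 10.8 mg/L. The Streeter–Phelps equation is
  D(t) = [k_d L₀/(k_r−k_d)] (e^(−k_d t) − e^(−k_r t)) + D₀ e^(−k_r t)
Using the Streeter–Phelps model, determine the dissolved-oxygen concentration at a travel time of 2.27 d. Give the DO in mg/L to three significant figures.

k_d L₀/(k_r−k_d) = 0.0870×7.89/(1.19−0.0870) = 0.6864/1.103 = 0.6223 mg/L.
e^(−k_d t) = e^(−0.0870×2.270) = 0.8208; e^(−k_r t) = e^(−1.19×2.270) = 0.06712.
D = 0.6223 × (0.8208 − 0.06712) + 0.336 × 0.06712 = 0.4690 + 0.02255 = 0.4916 mg/L.
DO = C_s − D = 10.8 − 0.4916 = 10.31 mg/L.

DO ≈ 10.3 mg/L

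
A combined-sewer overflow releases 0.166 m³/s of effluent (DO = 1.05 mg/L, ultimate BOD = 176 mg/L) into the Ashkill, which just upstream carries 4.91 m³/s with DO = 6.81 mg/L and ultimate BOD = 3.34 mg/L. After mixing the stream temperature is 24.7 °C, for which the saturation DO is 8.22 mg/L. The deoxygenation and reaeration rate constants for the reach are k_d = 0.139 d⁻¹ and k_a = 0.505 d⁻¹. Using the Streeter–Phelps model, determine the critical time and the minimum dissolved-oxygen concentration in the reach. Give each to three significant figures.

t_c ≈ 1.80 d; minimum DO ≈ 6.29 mg/L

Mixed DO = (4.91×6.81 + 0.166×1.05)/(4.91+0.166) = 33.61/5.076 = 6.622 mg/L.
Mixed L₀ = (4.91×3.34 + 0.166×176)/(5.076) = 45.62/5.076 = 8.986 mg/L.
Initial deficit D₀ = C_s − DO₀ = 8.22 − 6.622 = 1.598 mg/L.
t_c = (1/0.3660) ln[(0.505/0.139)(1 − 1.598×0.3660/(0.139×8.986))] = 2.732 × ln(1.932) = 1.799 d.
D_c = (0.139/0.505) × 8.986 × e^(−0.139×1.799) = 0.2752 × 8.986 × 0.7788 = 1.926 mg/L.
Minimum DO = 8.22 − 1.926 = 6.294 mg/L.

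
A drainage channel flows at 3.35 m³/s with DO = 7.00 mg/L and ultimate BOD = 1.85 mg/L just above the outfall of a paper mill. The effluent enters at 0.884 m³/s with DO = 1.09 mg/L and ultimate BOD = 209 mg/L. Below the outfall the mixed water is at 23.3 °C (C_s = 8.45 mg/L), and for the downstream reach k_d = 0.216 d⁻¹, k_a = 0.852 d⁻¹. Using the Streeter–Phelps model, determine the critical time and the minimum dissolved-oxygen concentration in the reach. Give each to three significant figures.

t_c ≈ 1.85 d; minimum DO ≈ 0.791 mg/L

Mixed DO = (3.35×7.00 + 0.884×1.09)/(3.35+0.884) = 24.41/4.234 = 5.766 mg/L.
Mixed L₀ = (3.35×1.85 + 0.884×209)/(4.234) = 191.0/4.234 = 45.10 mg/L.
Initial deficit D₀ = C_s − DO₀ = 8.45 − 5.766 = 2.684 mg/L.
t_c = (1/0.6360) ln[(0.852/0.216)(1 − 2.684×0.6360/(0.216×45.10))] = 1.572 × ln(3.253) = 1.855 d.
D_c = (0.216/0.852) × 45.10 × e^(−0.216×1.855) = 0.2535 × 45.10 × 0.6699 = 7.659 mg/L.
Minimum DO = 8.45 − 7.659 = 0.7906 mg/L.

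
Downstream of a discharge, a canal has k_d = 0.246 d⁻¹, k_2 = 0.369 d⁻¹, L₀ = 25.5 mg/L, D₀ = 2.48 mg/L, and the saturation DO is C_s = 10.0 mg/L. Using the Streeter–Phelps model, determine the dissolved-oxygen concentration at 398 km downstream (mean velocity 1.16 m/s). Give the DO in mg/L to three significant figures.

Travel time t = x/v = 398 km / (1.16 m/s) = 398000 m / 1.16 m/s = 343100 s = 3.971 d.
k_d L₀/(k_2−k_d) = 0.246×25.5/(0.369−0.246) = 6.273/0.1230 = 51.00 mg/L.
e^(−k_d t) = e^(−0.246×3.971) = 0.3765; e^(−k_2 t) = e^(−0.369×3.971) = 0.2310.
D = 51.00 × (0.3765 − 0.2310) + 2.48 × 0.2310 = 7.419 + 0.5729 = 7.992 mg/L.
DO = C_s − D = 10.0 − 7.992 = 2.008 mg/L.

DO ≈ 2.01 mg/L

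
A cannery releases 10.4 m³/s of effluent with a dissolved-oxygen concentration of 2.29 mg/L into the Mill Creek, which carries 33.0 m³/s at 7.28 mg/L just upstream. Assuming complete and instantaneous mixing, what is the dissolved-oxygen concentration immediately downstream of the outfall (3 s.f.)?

Flow-weighted mixing: C = (Q_r C_r + Q_w C_w)/(Q_r + Q_w)
= (33.0×7.28 + 10.4×2.29)/(33.0 + 10.4) = 264.1/43.40 = 6.084 mg/L.

6.08 mg/L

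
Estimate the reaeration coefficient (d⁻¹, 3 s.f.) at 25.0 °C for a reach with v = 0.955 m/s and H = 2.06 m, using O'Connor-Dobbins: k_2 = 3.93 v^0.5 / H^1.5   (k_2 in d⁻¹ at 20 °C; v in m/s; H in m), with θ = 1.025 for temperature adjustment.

k_2 ≈ 1.47 d⁻¹

k_2(20) = 3.93 × 0.955^0.5 / 2.06^1.5 = 3.93 × 0.9772 / 2.957 = 1.299 d⁻¹.
k_2(25.0) = 1.299 × 1.025^(25.0−20) = 1.299 × 1.131 = 1.470 d⁻¹.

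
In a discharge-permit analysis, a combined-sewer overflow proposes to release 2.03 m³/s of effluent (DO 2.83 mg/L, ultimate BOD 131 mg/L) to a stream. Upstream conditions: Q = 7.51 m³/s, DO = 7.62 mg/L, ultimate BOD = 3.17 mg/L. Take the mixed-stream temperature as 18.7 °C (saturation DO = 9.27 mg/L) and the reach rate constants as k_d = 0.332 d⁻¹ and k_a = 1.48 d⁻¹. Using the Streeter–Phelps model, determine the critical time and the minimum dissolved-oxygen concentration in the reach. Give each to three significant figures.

Mixed DO = (7.51×7.62 + 2.03×2.83)/(7.51+2.03) = 62.97/9.540 = 6.601 mg/L.
Mixed L₀ = (7.51×3.17 + 2.03×131)/(9.540) = 289.7/9.540 = 30.37 mg/L.
Initial deficit D₀ = C_s − DO₀ = 9.27 − 6.601 = 2.669 mg/L.
t_c = (1/1.148) ln[(1.48/0.332)(1 − 2.669×1.148/(0.332×30.37))] = 0.8711 × ln(3.103) = 0.9864 d.
D_c = (0.332/1.48) × 30.37 × e^(−0.332×0.9864) = 0.2243 × 30.37 × 0.7207 = 4.910 mg/L.
Minimum DO = 9.27 − 4.910 = 4.360 mg/L.

t_c ≈ 0.986 d; minimum DO ≈ 4.36 mg/L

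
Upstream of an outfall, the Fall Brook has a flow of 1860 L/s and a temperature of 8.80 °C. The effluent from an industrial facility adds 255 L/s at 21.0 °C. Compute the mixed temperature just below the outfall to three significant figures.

Flow-weighted mixing: C = (Q_r C_r + Q_w C_w)/(Q_r + Q_w)
= (1860×8.80 + 255×21.0)/(1860 + 255) = 21720/2115 = 10.27 °C.

10.3 °C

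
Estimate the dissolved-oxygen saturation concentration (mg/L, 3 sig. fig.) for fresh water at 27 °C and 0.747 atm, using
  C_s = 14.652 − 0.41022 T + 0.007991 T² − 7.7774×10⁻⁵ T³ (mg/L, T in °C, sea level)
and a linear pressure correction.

At sea level: C_s = 14.652 − 0.41022×27 + 0.007991×27² − 7.7774×10⁻⁵×27³ = 7.871 mg/L.
Pressure correction: C_s' = 7.871 × 0.747 = 5.879 mg/L.

C_s ≈ 5.88 mg/L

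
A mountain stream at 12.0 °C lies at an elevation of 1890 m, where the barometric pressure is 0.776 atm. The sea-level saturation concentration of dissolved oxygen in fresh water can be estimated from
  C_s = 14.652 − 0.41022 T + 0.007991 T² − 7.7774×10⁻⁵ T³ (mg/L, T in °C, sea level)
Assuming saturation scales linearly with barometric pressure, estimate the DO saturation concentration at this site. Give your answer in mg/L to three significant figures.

C_s ≈ 8.34 mg/L

At sea level: C_s = 14.652 − 0.41022×12.0 + 0.007991×12.0² − 7.7774×10⁻⁵×12.0³ = 10.75 mg/L.
Pressure correction: C_s' = 10.75 × 0.776 = 8.339 mg/L.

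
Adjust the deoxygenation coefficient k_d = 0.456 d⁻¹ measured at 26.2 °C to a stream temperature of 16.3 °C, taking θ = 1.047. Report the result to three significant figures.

k_d ≈ 0.289 d⁻¹

k_d(T₂) = k_d(T₁) · θ^(T₂−T₁) = 0.456 × 1.047^(16.3−26.2)
= 0.456 × 1.047^-9.90 = 0.456 × 0.6346 = 0.2894 d⁻¹.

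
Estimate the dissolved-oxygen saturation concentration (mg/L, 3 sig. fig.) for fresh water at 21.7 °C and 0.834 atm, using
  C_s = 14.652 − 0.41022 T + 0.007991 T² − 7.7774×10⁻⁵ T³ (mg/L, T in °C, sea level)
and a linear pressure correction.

At sea level: C_s = 14.652 − 0.41022×21.7 + 0.007991×21.7² − 7.7774×10⁻⁵×21.7³ = 8.718 mg/L.
Pressure correction: C_s' = 8.718 × 0.834 = 7.271 mg/L.

C_s ≈ 7.27 mg/L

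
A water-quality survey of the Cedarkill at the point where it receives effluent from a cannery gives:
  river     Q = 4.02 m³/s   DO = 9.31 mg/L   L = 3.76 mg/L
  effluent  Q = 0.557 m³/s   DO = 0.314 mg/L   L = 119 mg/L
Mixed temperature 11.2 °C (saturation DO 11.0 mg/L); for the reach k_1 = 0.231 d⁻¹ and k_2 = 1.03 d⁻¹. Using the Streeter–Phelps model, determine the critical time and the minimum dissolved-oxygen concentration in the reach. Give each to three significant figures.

Mixed DO = (4.02×9.31 + 0.557×0.314)/(4.02+0.557) = 37.60/4.577 = 8.215 mg/L.
Mixed L₀ = (4.02×3.76 + 0.557×119)/(4.577) = 81.40/4.577 = 17.78 mg/L.
Initial deficit D₀ = C_s − DO₀ = 11.0 − 8.215 = 2.785 mg/L.
t_c = (1/0.7990) ln[(1.03/0.231)(1 − 2.785×0.7990/(0.231×17.78))] = 1.252 × ln(2.044) = 0.8947 d.
D_c = (0.231/1.03) × 17.78 × e^(−0.231×0.8947) = 0.2243 × 17.78 × 0.8133 = 3.244 mg/L.
Minimum DO = 11.0 − 3.244 = 7.756 mg/L.

t_c ≈ 0.895 d; minimum DO ≈ 7.76 mg/L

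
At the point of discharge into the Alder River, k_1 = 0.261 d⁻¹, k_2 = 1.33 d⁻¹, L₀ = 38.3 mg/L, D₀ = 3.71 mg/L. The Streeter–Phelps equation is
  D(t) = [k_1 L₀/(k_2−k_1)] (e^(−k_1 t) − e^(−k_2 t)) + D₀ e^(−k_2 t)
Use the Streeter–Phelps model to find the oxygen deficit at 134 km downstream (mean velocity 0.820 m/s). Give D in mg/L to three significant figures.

D ≈ 5.25 mg/L

Travel time t = x/v = 134 km / (0.820 m/s) = 134000 m / 0.820 m/s = 163400 s = 1.891 d.
k_1 L₀/(k_2−k_1) = 0.261×38.3/(1.33−0.261) = 9.996/1.069 = 9.351 mg/L.
e^(−k_1 t) = e^(−0.261×1.891) = 0.6104; e^(−k_2 t) = e^(−1.33×1.891) = 0.08082.
D = 9.351 × (0.6104 − 0.08082) + 3.71 × 0.08082 = 4.952 + 0.2998 = 5.252 mg/L.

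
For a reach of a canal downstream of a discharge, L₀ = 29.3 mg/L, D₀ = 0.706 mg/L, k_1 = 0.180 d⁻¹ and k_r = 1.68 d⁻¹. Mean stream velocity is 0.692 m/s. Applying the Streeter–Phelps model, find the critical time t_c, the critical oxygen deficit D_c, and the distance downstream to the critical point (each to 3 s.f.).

At the critical point dD/dt = 0, so k_1 L₀ e^(−k_1 t) = k_r D. Substituting D(t) from the Streeter–Phelps equation and solving for t gives
t_c = ln[(k_r/k_1)(1 − D₀(k_r−k_1)/(k_1 L₀))] / (k_r−k_1).
Here k_r−k_1 = 1.500 d⁻¹ and 1 − D₀(k_r−k_1)/(k_1 L₀) = 1 − 0.706×1.500/(0.180×29.3) = 0.7992, so
t_c = ln(9.333 × 0.7992) / 1.500 = 2.009 / 1.500 = 1.340 d.
D_c = (k_1/k_r) L₀ e^(−k_1 t_c) = (0.180/1.68) × 29.3 × e^(−0.180×1.340) = 0.1071 × 29.3 × 0.7857 = 2.467 mg/L.
x_c = v t_c = 0.692 m/s × 1.340 d × 86400 s/d = 80100 m ≈ 80.1 km.

t_c ≈ 1.34 d; D_c ≈ 2.47 mg/L; x_c ≈ 80.1 km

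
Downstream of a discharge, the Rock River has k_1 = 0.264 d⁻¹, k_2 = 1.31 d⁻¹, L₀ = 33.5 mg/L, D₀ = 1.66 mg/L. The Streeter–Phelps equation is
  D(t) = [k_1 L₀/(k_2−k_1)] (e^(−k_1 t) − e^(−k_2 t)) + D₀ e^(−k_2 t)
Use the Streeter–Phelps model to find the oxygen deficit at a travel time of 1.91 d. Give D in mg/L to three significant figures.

k_1 L₀/(k_2−k_1) = 0.264×33.5/(1.31−0.264) = 8.844/1.046 = 8.455 mg/L.
e^(−k_1 t) = e^(−0.264×1.910) = 0.6040; e^(−k_2 t) = e^(−1.31×1.910) = 0.08191.
D = 8.455 × (0.6040 − 0.08191) + 1.66 × 0.08191 = 4.414 + 0.1360 = 4.550 mg/L.

D ≈ 4.55 mg/L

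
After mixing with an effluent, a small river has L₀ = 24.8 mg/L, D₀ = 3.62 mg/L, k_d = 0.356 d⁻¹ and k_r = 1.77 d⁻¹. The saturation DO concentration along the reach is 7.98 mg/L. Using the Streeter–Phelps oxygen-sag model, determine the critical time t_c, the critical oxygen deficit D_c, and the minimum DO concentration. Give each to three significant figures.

t_c ≈ 0.521 d; D_c ≈ 4.14 mg/L; min DO ≈ 3.84 mg/L

With k_r/k_d = 4.972 and 1 − D₀(k_r−k_d)/(k_d L₀) = 0.4202,
t_c = ln(4.972 × 0.4202) / (1.77 − 0.356) = ln(2.089) / 1.414 = 0.7368/1.414 = 0.5211 d.
L(t_c) = L₀ e^(−k_d t_c) = 24.8 × 0.8307 = 20.60 mg/L, and at the critical point k_r D_c = k_d L, so D_c = (0.356/1.77) × 20.60 = 4.143 mg/L.
Minimum DO = C_s − D_c = 7.98 − 4.143 = 3.837 mg/L.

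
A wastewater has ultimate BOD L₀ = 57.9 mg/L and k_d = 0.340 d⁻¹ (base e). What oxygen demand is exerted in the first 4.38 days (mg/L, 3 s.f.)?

y ≈ 44.8 mg/L

y_t = L₀(1 − e^(−k_d t)) = 57.9 × (1 − e^(−0.340×4.38))
= 57.9 × (1 − 0.2256) = 57.9 × 0.7744 = 44.84 mg/L.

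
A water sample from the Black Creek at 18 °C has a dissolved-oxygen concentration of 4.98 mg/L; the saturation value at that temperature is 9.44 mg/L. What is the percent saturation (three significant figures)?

52.8 % saturation

% saturation = C/C_s × 100 = 4.98/9.44 × 100 = 52.8 %.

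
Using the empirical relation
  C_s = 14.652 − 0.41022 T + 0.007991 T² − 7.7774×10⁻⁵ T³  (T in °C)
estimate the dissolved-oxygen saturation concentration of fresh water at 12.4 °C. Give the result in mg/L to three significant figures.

C_s = 14.652 − 0.41022×12.4 + 0.007991×12.4² − 7.7774×10⁻⁵×12.4³ = 10.65 mg/L.

C_s ≈ 10.6 mg/L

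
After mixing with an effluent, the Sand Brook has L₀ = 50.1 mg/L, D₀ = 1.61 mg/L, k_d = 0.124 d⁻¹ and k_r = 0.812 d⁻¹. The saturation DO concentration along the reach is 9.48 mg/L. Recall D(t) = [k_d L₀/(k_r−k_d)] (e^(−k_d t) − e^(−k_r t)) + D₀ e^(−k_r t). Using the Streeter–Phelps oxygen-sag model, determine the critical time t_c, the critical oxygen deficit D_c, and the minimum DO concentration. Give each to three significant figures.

t_c ≈ 2.45 d; D_c ≈ 5.65 mg/L; min DO ≈ 3.83 mg/L

With k_r/k_d = 6.548 and 1 − D₀(k_r−k_d)/(k_d L₀) = 0.8217,
t_c = ln(6.548 × 0.8217) / (0.812 − 0.124) = ln(5.381) / 0.6880 = 1.683/0.6880 = 2.446 d.
D_c = (k_d/k_r) L₀ e^(−k_d t_c) = (0.124/0.812) × 50.1 × e^(−0.124×2.446) = 0.1527 × 50.1 × 0.7384 = 5.649 mg/L.
Minimum DO = C_s − D_c = 9.48 − 5.649 = 3.831 mg/L.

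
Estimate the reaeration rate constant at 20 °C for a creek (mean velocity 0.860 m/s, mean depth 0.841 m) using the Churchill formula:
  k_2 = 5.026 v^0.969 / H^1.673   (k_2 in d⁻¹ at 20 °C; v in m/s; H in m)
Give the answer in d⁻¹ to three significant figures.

k_2 ≈ 5.80 d⁻¹

k_2 = 5.026 × 0.860^0.969 / 0.841^1.673 = 5.026 × 0.8640 / 0.7485 = 5.802 d⁻¹.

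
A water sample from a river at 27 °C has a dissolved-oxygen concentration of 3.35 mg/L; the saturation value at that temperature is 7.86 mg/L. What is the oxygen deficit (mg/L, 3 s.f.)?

D ≈ 4.51 mg/L

D = C_s − C = 7.86 − 3.35 = 4.51 mg/L.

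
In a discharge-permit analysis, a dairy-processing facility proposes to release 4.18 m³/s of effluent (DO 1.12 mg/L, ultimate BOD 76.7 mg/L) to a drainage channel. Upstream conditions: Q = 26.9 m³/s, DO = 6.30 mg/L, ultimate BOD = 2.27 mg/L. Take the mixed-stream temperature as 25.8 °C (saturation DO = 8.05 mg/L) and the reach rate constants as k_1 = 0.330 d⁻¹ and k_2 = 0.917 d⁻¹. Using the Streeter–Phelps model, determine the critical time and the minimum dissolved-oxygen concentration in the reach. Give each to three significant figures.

Mixed DO = (26.9×6.30 + 4.18×1.12)/(26.9+4.18) = 174.2/31.08 = 5.603 mg/L.
Mixed L₀ = (26.9×2.27 + 4.18×76.7)/(31.08) = 381.7/31.08 = 12.28 mg/L.
Initial deficit D₀ = C_s − DO₀ = 8.05 − 5.603 = 2.447 mg/L.
t_c = (1/0.5870) ln[(0.917/0.330)(1 − 2.447×0.5870/(0.330×12.28))] = 1.704 × ln(1.794) = 0.9956 d.
D_c = (0.330/0.917) × 12.28 × e^(−0.330×0.9956) = 0.3599 × 12.28 × 0.7200 = 3.182 mg/L.
Minimum DO = 8.05 − 3.182 = 4.868 mg/L.

t_c ≈ 0.996 d; minimum DO ≈ 4.87 mg/L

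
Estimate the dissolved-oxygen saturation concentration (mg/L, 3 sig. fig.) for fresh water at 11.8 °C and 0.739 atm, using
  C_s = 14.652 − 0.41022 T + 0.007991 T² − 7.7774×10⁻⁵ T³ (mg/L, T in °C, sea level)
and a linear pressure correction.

C_s ≈ 7.98 mg/L

At sea level: C_s = 14.652 − 0.41022×11.8 + 0.007991×11.8² − 7.7774×10⁻⁵×11.8³ = 10.80 mg/L.
Pressure correction: C_s' = 10.80 × 0.739 = 7.978 mg/L.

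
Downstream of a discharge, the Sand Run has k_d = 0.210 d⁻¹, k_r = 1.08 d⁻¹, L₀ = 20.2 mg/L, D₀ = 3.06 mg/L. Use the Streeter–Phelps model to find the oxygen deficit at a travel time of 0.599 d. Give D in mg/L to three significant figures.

D ≈ 3.35 mg/L

k_d L₀/(k_r−k_d) = 0.210×20.2/(1.08−0.210) = 4.242/0.8700 = 4.876 mg/L.
e^(−k_d t) = e^(−0.210×0.5990) = 0.8818; e^(−k_r t) = e^(−1.08×0.5990) = 0.5237.
D = 4.876 × (0.8818 − 0.5237) + 3.06 × 0.5237 = 1.746 + 1.602 = 3.349 mg/L.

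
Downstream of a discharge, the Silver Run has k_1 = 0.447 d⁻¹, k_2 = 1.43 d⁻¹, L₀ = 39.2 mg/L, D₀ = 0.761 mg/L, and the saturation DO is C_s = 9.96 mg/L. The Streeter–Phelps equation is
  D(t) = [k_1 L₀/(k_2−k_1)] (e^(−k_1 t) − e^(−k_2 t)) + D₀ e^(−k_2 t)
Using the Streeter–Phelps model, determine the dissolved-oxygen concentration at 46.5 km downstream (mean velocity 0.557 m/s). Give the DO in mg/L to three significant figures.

Travel time t = x/v = 46.5 km / (0.557 m/s) = 46500 m / 0.557 m/s = 83480 s = 0.9662 d.
k_1 L₀/(k_2−k_1) = 0.447×39.2/(1.43−0.447) = 17.52/0.9830 = 17.83 mg/L.
e^(−k_1 t) = e^(−0.447×0.9662) = 0.6493; e^(−k_2 t) = e^(−1.43×0.9662) = 0.2511.
D = 17.83 × (0.6493 − 0.2511) + 0.761 × 0.2511 = 7.097 + 0.1911 = 7.288 mg/L.
DO = C_s − D = 9.96 − 7.288 = 2.672 mg/L.

DO ≈ 2.67 mg/L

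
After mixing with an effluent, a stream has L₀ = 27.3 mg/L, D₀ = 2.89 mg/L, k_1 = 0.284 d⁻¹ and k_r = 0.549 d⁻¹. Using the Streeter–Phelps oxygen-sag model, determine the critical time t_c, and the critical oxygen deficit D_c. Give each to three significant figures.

t_c = [1/(k_r−k_1)] ln[(k_r/k_1)(1 − D₀(k_r−k_1)/(k_1 L₀))]
= [1/(0.549−0.284)] ln[(0.549/0.284)(1 − 2.89×0.2650/(0.284×27.3))]
= (1/0.2650) ln[1.933 × 0.9012] = 3.774 × ln(1.742) = 3.774 × 0.5551 = 2.095 d.
D_c = (k_1/k_r) L₀ e^(−k_1 t_c) = (0.284/0.549) × 27.3 × e^(−0.284×2.095) = 0.5173 × 27.3 × 0.5516 = 7.790 mg/L.

t_c ≈ 2.09 d; D_c ≈ 7.79 mg/L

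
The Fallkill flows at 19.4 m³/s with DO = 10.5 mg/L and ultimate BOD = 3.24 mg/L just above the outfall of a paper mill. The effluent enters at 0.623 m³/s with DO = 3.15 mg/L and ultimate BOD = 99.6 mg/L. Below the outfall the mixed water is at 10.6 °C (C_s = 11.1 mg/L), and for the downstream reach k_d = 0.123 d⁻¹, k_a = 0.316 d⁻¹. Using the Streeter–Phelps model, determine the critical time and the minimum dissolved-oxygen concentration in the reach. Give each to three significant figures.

t_c ≈ 3.68 d; minimum DO ≈ 9.56 mg/L

Mixed DO = (19.4×10.5 + 0.623×3.15)/(19.4+0.623) = 205.7/20.02 = 10.27 mg/L.
Mixed L₀ = (19.4×3.24 + 0.623×99.6)/(20.02) = 124.9/20.02 = 6.238 mg/L.
Initial deficit D₀ = C_s − DO₀ = 11.1 − 10.27 = 0.8287 mg/L.
t_c = (1/0.1930) ln[(0.316/0.123)(1 − 0.8287×0.1930/(0.123×6.238))] = 5.181 × ln(2.034) = 3.678 d.
D_c = (0.123/0.316) × 6.238 × e^(−0.123×3.678) = 0.3892 × 6.238 × 0.6361 = 1.545 mg/L.
Minimum DO = 11.1 − 1.545 = 9.555 mg/L.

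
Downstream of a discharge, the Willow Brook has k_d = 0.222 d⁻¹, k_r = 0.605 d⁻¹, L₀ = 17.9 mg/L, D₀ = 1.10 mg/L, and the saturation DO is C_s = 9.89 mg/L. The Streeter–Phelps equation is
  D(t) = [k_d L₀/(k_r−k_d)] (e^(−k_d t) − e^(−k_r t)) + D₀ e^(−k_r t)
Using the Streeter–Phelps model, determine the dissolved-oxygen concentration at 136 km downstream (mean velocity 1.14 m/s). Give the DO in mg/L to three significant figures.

DO ≈ 6.28 mg/L

Travel time t = x/v = 136 km / (1.14 m/s) = 136000 m / 1.14 m/s = 119300 s = 1.381 d.
k_d L₀/(k_r−k_d) = 0.222×17.9/(0.605−0.222) = 3.974/0.3830 = 10.38 mg/L.
e^(−k_d t) = e^(−0.222×1.381) = 0.7360; e^(−k_r t) = e^(−0.605×1.381) = 0.4337.
D = 10.38 × (0.7360 − 0.4337) + 1.10 × 0.4337 = 3.136 + 0.4771 = 3.613 mg/L.
DO = C_s − D = 9.89 − 3.613 = 6.277 mg/L.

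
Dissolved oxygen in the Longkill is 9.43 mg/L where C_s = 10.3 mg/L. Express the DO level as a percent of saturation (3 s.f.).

% saturation = C/C_s × 100 = 9.43/10.3 × 100 = 91.6 %.

91.6 % saturation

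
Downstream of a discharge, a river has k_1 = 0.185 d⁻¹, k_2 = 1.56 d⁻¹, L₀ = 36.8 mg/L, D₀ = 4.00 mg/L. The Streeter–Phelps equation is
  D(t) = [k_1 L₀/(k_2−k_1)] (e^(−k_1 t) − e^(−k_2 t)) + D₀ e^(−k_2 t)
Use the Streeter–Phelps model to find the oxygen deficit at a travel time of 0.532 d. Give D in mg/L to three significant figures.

k_1 L₀/(k_2−k_1) = 0.185×36.8/(1.56−0.185) = 6.808/1.375 = 4.951 mg/L.
e^(−k_1 t) = e^(−0.185×0.5320) = 0.9063; e^(−k_2 t) = e^(−1.56×0.5320) = 0.4361.
D = 4.951 × (0.9063 − 0.4361) + 4.00 × 0.4361 = 2.328 + 1.744 = 4.072 mg/L.

D ≈ 4.07 mg/L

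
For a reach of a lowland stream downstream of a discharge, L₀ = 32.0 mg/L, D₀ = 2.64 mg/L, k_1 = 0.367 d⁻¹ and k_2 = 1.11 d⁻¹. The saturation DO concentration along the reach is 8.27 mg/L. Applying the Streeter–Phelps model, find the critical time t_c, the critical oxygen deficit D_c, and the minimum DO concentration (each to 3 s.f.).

t_c = [1/(k_2−k_1)] ln[(k_2/k_1)(1 − D₀(k_2−k_1)/(k_1 L₀))]
= [1/(1.11−0.367)] ln[(1.11/0.367)(1 − 2.64×0.7430/(0.367×32.0))]
= (1/0.7430) ln[3.025 × 0.8330] = 1.346 × ln(2.519) = 1.346 × 0.9240 = 1.244 d.
D_c = (k_1/k_2) L₀ e^(−k_1 t_c) = (0.367/1.11) × 32.0 × e^(−0.367×1.244) = 0.3306 × 32.0 × 0.6336 = 6.703 mg/L.
Minimum DO = C_s − D_c = 8.27 − 6.703 = 1.567 mg/L.

t_c ≈ 1.24 d; D_c ≈ 6.70 mg/L; min DO ≈ 1.57 mg/L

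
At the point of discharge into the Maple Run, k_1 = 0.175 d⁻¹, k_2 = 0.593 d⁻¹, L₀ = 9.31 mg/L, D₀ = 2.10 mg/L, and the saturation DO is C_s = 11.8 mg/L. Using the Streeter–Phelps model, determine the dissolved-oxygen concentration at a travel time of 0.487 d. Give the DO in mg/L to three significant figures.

k_1 L₀/(k_2−k_1) = 0.175×9.31/(0.593−0.175) = 1.629/0.4180 = 3.898 mg/L.
e^(−k_1 t) = e^(−0.175×0.4870) = 0.9183; e^(−k_2 t) = e^(−0.593×0.4870) = 0.7492.
D = 3.898 × (0.9183 − 0.7492) + 2.10 × 0.7492 = 0.6592 + 1.573 = 2.233 mg/L.
DO = C_s − D = 11.8 − 2.233 = 9.567 mg/L.

DO ≈ 9.57 mg/L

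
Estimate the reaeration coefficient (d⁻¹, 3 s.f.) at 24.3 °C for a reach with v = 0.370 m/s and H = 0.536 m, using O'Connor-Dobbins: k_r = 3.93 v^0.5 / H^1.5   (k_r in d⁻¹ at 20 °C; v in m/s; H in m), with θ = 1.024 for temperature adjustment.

k_r(20) = 3.93 × 0.370^0.5 / 0.536^1.5 = 3.93 × 0.6083 / 0.3924 = 6.092 d⁻¹.
k_r(24.3) = 6.092 × 1.024^(24.3−20) = 6.092 × 1.107 = 6.746 d⁻¹.

k_r ≈ 6.75 d⁻¹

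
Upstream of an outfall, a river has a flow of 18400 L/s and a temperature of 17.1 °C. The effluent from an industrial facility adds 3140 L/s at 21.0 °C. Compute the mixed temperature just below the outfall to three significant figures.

Flow-weighted mixing: C = (Q_r C_r + Q_w C_w)/(Q_r + Q_w)
= (18400×17.1 + 3140×21.0)/(18400 + 3140) = 380600/21540 = 17.67 °C.

17.7 °C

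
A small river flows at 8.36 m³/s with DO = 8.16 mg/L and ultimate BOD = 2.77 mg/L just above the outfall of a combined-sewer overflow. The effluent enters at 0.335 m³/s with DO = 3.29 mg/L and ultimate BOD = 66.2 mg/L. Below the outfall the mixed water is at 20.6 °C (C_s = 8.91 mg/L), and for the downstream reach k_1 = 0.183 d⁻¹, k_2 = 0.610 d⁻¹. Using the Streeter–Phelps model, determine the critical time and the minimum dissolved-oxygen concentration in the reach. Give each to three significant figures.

t_c ≈ 1.55 d; minimum DO ≈ 7.73 mg/L

Mixed DO = (8.36×8.16 + 0.335×3.29)/(8.36+0.335) = 69.32/8.695 = 7.972 mg/L.
Mixed L₀ = (8.36×2.77 + 0.335×66.2)/(8.695) = 45.33/8.695 = 5.214 mg/L.
Initial deficit D₀ = C_s − DO₀ = 8.91 − 7.972 = 0.9376 mg/L.
t_c = (1/0.4270) ln[(0.610/0.183)(1 − 0.9376×0.4270/(0.183×5.214))] = 2.342 × ln(1.935) = 1.545 d.
D_c = (0.183/0.610) × 5.214 × e^(−0.183×1.545) = 0.3000 × 5.214 × 0.7537 = 1.179 mg/L.
Minimum DO = 8.91 − 1.179 = 7.731 mg/L.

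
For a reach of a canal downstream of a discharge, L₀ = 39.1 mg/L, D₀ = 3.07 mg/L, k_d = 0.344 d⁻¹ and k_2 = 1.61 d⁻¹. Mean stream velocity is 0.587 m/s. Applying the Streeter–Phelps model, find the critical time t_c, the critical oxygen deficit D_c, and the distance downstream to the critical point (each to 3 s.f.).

At the critical point dD/dt = 0, so k_d L₀ e^(−k_d t) = k_2 D. Substituting D(t) from the Streeter–Phelps equation and solving for t gives
t_c = ln[(k_2/k_d)(1 − D₀(k_2−k_d)/(k_d L₀))] / (k_2−k_d).
Here k_2−k_d = 1.266 d⁻¹ and 1 − D₀(k_2−k_d)/(k_d L₀) = 1 − 3.07×1.266/(0.344×39.1) = 0.7110, so
t_c = ln(4.680 × 0.7110) / 1.266 = 1.202 / 1.266 = 0.9497 d.
L(t_c) = L₀ e^(−k_d t_c) = 39.1 × 0.7213 = 28.20 mg/L, and at the critical point k_2 D_c = k_d L, so D_c = (0.344/1.61) × 28.20 = 6.026 mg/L.
x_c = v t_c = 0.587 m/s × 0.9497 d × 86400 s/d = 48170 m ≈ 48.2 km.

t_c ≈ 0.950 d; D_c ≈ 6.03 mg/L; x_c ≈ 48.2 km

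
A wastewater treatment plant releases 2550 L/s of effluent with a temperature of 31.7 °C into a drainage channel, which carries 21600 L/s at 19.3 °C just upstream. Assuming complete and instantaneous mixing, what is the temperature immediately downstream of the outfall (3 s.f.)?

20.6 °C

Flow-weighted mixing: C = (Q_r C_r + Q_w C_w)/(Q_r + Q_w)
= (21600×19.3 + 2550×31.7)/(21600 + 2550) = 497700/24150 = 20.61 °C.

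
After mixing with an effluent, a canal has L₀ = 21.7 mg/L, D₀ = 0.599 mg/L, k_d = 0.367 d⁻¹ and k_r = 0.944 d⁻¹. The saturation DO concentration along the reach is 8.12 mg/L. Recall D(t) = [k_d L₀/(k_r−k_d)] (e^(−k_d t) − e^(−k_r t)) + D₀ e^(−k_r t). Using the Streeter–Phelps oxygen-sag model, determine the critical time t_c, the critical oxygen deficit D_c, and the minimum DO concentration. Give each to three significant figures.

t_c = [1/(k_r−k_d)] ln[(k_r/k_d)(1 − D₀(k_r−k_d)/(k_d L₀))]
= [1/(0.944−0.367)] ln[(0.944/0.367)(1 − 0.599×0.5770/(0.367×21.7))]
= (1/0.5770) ln[2.572 × 0.9566] = 1.733 × ln(2.461) = 1.733 × 0.9004 = 1.560 d.
L(t_c) = L₀ e^(−k_d t_c) = 21.7 × 0.5640 = 12.24 mg/L, and at the critical point k_r D_c = k_d L, so D_c = (0.367/0.944) × 12.24 = 4.758 mg/L.
Minimum DO = C_s − D_c = 8.12 − 4.758 = 3.362 mg/L.

t_c ≈ 1.56 d; D_c ≈ 4.76 mg/L; min DO ≈ 3.36 mg/L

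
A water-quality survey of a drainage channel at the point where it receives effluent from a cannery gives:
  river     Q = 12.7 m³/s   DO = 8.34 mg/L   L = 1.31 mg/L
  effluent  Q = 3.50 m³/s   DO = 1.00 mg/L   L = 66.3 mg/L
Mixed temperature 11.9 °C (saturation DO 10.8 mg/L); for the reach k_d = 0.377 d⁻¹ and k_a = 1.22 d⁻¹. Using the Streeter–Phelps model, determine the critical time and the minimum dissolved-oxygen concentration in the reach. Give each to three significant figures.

t_c ≈ 0.337 d; minimum DO ≈ 6.62 mg/L

Mixed DO = (12.7×8.34 + 3.50×1.00)/(12.7+3.50) = 109.4/16.20 = 6.754 mg/L.
Mixed L₀ = (12.7×1.31 + 3.50×66.3)/(16.20) = 248.7/16.20 = 15.35 mg/L.
Initial deficit D₀ = C_s − DO₀ = 10.8 − 6.754 = 4.046 mg/L.
t_c = (1/0.8430) ln[(1.22/0.377)(1 − 4.046×0.8430/(0.377×15.35))] = 1.186 × ln(1.329) = 0.3374 d.
D_c = (0.377/1.22) × 15.35 × e^(−0.377×0.3374) = 0.3090 × 15.35 × 0.8806 = 4.177 mg/L.
Minimum DO = 10.8 − 4.177 = 6.623 mg/L.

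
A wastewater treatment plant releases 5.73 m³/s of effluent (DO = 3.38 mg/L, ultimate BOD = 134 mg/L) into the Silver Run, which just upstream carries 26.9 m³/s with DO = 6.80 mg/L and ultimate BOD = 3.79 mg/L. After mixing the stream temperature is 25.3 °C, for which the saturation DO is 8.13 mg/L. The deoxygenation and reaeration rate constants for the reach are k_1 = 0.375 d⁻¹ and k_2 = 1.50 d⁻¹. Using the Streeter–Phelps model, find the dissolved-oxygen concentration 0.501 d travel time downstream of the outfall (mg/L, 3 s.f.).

DO ≈ 4.05 mg/L

Mixed DO = (26.9×6.80 + 5.73×3.38)/(26.9+5.73) = 202.3/32.63 = 6.199 mg/L.
Mixed L₀ = (26.9×3.79 + 5.73×134)/(32.63) = 869.8/32.63 = 26.66 mg/L.
Initial deficit D₀ = C_s − DO₀ = 8.13 − 6.199 = 1.931 mg/L.
D(0.501) = [0.375×26.66/(1.50−0.375)](e^(−0.375×0.501) − e^(−1.50×0.501)) + 1.931 e^(−1.50×0.501)
= 8.885 × (0.8287 − 0.4717) + 1.931 × 0.4717 = 4.083 mg/L.
DO = 8.13 − 4.083 = 4.047 mg/L.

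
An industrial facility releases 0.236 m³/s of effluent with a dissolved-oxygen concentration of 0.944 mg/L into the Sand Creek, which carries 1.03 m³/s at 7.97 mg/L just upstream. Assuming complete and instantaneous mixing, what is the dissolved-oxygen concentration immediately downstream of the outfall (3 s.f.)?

Flow-weighted mixing: C = (Q_r C_r + Q_w C_w)/(Q_r + Q_w)
= (1.03×7.97 + 0.236×0.944)/(1.03 + 0.236) = 8.432/1.266 = 6.660 mg/L.

6.66 mg/L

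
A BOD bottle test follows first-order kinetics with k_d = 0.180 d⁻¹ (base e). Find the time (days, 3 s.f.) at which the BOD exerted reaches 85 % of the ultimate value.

y/L₀ = 1 − e^(−k_d t) = 0.85 ⇒ e^(−k_d t) = 0.150
t = −ln(0.150) / 0.180 = 1.897 / 0.180 = 10.54 d.

t ≈ 10.5 d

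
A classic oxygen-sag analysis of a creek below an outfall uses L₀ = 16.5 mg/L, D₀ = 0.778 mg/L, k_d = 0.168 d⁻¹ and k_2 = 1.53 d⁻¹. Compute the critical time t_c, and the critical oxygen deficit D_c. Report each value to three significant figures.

t_c = [1/(k_2−k_d)] ln[(k_2/k_d)(1 − D₀(k_2−k_d)/(k_d L₀))]
= [1/(1.53−0.168)] ln[(1.53/0.168)(1 − 0.778×1.362/(0.168×16.5))]
= (1/1.362) ln[9.107 × 0.6177] = 0.7342 × ln(5.626) = 0.7342 × 1.727 = 1.268 d.
L(t_c) = L₀ e^(−k_d t_c) = 16.5 × 0.8081 = 13.33 mg/L, and at the critical point k_2 D_c = k_d L, so D_c = (0.168/1.53) × 13.33 = 1.464 mg/L.

t_c ≈ 1.27 d; D_c ≈ 1.46 mg/L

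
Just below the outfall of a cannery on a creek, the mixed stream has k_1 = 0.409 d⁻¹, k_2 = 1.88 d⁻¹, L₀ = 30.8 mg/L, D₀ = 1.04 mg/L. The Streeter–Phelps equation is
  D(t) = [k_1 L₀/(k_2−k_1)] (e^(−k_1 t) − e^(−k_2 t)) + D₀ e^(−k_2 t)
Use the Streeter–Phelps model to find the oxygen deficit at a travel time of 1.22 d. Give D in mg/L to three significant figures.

k_1 L₀/(k_2−k_1) = 0.409×30.8/(1.88−0.409) = 12.60/1.471 = 8.564 mg/L.
e^(−k_1 t) = e^(−0.409×1.220) = 0.6071; e^(−k_2 t) = e^(−1.88×1.220) = 0.1009.
D = 8.564 × (0.6071 − 0.1009) + 1.04 × 0.1009 = 4.335 + 0.1049 = 4.440 mg/L.

D ≈ 4.44 mg/L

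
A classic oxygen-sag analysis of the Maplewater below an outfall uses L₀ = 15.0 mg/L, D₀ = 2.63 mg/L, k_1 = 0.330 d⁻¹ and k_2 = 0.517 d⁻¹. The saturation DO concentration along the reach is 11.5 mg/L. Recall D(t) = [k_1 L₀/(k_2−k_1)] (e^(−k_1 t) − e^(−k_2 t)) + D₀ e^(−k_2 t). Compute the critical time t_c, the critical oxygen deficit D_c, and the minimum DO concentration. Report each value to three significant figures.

With k_2/k_1 = 1.567 and 1 − D₀(k_2−k_1)/(k_1 L₀) = 0.9006,
t_c = ln(1.567 × 0.9006) / (0.517 − 0.330) = ln(1.411) / 0.1870 = 0.3443/0.1870 = 1.841 d.
D_c = (k_1/k_2) L₀ e^(−k_1 t_c) = (0.330/0.517) × 15.0 × e^(−0.330×1.841) = 0.6383 × 15.0 × 0.5447 = 5.215 mg/L.
Minimum DO = C_s − D_c = 11.5 − 5.215 = 6.285 mg/L.

t_c ≈ 1.84 d; D_c ≈ 5.21 mg/L; min DO ≈ 6.29 mg/L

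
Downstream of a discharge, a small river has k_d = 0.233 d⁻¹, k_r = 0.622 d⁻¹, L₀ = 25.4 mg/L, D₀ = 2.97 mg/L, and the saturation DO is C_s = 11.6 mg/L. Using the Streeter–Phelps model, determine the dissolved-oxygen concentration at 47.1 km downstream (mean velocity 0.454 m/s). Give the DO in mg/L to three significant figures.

DO ≈ 5.90 mg/L

Travel time t = x/v = 47.1 km / (0.454 m/s) = 47100 m / 0.454 m/s = 103700 s = 1.201 d.
k_d L₀/(k_r−k_d) = 0.233×25.4/(0.622−0.233) = 5.918/0.3890 = 15.21 mg/L.
e^(−k_d t) = e^(−0.233×1.201) = 0.7560; e^(−k_r t) = e^(−0.622×1.201) = 0.4739.
D = 15.21 × (0.7560 − 0.4739) + 2.97 × 0.4739 = 4.292 + 1.407 = 5.699 mg/L.
DO = C_s − D = 11.6 − 5.699 = 5.901 mg/L.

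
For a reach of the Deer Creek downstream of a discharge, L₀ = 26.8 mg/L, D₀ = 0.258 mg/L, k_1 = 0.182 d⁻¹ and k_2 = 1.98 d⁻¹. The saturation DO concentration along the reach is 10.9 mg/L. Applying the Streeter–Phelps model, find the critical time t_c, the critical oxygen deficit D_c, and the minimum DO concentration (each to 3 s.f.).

t_c ≈ 1.27 d; D_c ≈ 1.95 mg/L; min DO ≈ 8.95 mg/L

t_c = [1/(k_2−k_1)] ln[(k_2/k_1)(1 − D₀(k_2−k_1)/(k_1 L₀))]
= [1/(1.98−0.182)] ln[(1.98/0.182)(1 − 0.258×1.798/(0.182×26.8))]
= (1/1.798) ln[10.88 × 0.9049] = 0.5562 × ln(9.844) = 0.5562 × 2.287 = 1.272 d.
L(t_c) = L₀ e^(−k_1 t_c) = 26.8 × 0.7934 = 21.26 mg/L, and at the critical point k_2 D_c = k_1 L, so D_c = (0.182/1.98) × 21.26 = 1.954 mg/L.
Minimum DO = C_s − D_c = 10.9 − 1.954 = 8.946 mg/L.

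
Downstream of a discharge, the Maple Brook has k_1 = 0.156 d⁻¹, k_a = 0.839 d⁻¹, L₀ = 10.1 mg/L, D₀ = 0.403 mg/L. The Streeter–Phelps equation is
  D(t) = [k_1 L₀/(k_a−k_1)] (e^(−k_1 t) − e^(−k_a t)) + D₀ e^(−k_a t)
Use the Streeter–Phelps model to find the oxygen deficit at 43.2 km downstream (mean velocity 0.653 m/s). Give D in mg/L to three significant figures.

Travel time t = x/v = 43.2 km / (0.653 m/s) = 43200 m / 0.653 m/s = 66160 s = 0.7657 d.
k_1 L₀/(k_a−k_1) = 0.156×10.1/(0.839−0.156) = 1.576/0.6830 = 2.307 mg/L.
e^(−k_1 t) = e^(−0.156×0.7657) = 0.8874; e^(−k_a t) = e^(−0.839×0.7657) = 0.5260.
D = 2.307 × (0.8874 − 0.5260) + 0.403 × 0.5260 = 0.8337 + 0.2120 = 1.046 mg/L.

D ≈ 1.05 mg/L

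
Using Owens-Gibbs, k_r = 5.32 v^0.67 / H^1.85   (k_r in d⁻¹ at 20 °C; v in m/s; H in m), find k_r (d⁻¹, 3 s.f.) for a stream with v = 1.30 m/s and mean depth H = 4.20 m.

k_r ≈ 0.446 d⁻¹

k_r = 5.32 × 1.30^0.67 / 4.20^1.85 = 5.32 × 1.192 / 14.22 = 0.4459 d⁻¹.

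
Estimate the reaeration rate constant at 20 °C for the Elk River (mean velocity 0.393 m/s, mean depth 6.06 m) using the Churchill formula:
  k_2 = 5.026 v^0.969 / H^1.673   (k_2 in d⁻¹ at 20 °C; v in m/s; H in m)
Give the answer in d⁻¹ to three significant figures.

k_2 = 5.026 × 0.393^0.969 / 6.06^1.673 = 5.026 × 0.4045 / 20.37 = 0.09980 d⁻¹.

k_2 ≈ 0.0998 d⁻¹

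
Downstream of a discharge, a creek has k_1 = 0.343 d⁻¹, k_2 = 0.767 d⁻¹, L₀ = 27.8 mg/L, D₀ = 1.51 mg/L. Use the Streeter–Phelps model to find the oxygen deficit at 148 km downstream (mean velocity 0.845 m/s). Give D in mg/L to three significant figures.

D ≈ 6.79 mg/L

Travel time t = x/v = 148 km / (0.845 m/s) = 148000 m / 0.845 m/s = 175100 s = 2.027 d.
k_1 L₀/(k_2−k_1) = 0.343×27.8/(0.767−0.343) = 9.535/0.4240 = 22.49 mg/L.
e^(−k_1 t) = e^(−0.343×2.027) = 0.4989; e^(−k_2 t) = e^(−0.767×2.027) = 0.2112.
D = 22.49 × (0.4989 − 0.2112) + 1.51 × 0.2112 = 6.470 + 0.3189 = 6.789 mg/L.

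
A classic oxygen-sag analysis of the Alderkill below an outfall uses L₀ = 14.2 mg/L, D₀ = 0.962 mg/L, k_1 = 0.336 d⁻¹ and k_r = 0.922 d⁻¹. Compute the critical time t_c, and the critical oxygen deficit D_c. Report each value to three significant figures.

With k_r/k_1 = 2.744 and 1 − D₀(k_r−k_1)/(k_1 L₀) = 0.8818,
t_c = ln(2.744 × 0.8818) / (0.922 − 0.336) = ln(2.420) / 0.5860 = 0.8837/0.5860 = 1.508 d.
L(t_c) = L₀ e^(−k_1 t_c) = 14.2 × 0.6025 = 8.555 mg/L, and at the critical point k_r D_c = k_1 L, so D_c = (0.336/0.922) × 8.555 = 3.118 mg/L.

t_c ≈ 1.51 d; D_c ≈ 3.12 mg/L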